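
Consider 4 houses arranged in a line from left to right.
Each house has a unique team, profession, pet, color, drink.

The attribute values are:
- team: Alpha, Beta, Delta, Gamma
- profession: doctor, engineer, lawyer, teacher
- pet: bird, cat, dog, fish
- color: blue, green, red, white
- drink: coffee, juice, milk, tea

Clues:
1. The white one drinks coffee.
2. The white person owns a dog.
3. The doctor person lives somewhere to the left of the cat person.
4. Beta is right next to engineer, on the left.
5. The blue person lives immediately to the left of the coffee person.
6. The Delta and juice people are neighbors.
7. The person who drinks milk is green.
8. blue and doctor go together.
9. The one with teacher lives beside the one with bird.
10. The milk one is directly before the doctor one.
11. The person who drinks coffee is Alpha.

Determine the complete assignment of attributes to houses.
Solution:

House | Team | Profession | Pet | Color | Drink
-----------------------------------------------
  1   | Delta | teacher | fish | green | milk
  2   | Beta | doctor | bird | blue | juice
  3   | Alpha | engineer | dog | white | coffee
  4   | Gamma | lawyer | cat | red | tea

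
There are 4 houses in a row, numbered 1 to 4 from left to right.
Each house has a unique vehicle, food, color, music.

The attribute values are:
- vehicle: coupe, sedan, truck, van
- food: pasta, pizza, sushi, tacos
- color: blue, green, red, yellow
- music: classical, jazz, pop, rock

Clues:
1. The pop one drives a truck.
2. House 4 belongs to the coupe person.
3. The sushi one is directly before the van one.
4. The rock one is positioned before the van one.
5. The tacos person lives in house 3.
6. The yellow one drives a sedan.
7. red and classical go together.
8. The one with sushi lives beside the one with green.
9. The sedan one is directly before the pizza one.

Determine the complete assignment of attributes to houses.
Solution:

House | Vehicle | Food | Color | Music
--------------------------------------
  1   | sedan | sushi | yellow | rock
  2   | van | pizza | green | jazz
  3   | truck | tacos | blue | pop
  4   | coupe | pasta | red | classical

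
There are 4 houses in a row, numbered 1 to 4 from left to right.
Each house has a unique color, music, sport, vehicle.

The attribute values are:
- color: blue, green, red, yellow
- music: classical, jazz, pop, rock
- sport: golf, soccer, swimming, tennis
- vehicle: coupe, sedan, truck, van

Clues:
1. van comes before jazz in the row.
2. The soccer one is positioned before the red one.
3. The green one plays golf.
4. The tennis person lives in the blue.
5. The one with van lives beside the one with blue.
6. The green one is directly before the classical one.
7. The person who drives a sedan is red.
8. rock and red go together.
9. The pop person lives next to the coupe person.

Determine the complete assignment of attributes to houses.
Solution:

House | Color | Music | Sport | Vehicle
---------------------------------------
  1   | green | pop | golf | van
  2   | blue | classical | tennis | coupe
  3   | yellow | jazz | soccer | truck
  4   | red | rock | swimming | sedan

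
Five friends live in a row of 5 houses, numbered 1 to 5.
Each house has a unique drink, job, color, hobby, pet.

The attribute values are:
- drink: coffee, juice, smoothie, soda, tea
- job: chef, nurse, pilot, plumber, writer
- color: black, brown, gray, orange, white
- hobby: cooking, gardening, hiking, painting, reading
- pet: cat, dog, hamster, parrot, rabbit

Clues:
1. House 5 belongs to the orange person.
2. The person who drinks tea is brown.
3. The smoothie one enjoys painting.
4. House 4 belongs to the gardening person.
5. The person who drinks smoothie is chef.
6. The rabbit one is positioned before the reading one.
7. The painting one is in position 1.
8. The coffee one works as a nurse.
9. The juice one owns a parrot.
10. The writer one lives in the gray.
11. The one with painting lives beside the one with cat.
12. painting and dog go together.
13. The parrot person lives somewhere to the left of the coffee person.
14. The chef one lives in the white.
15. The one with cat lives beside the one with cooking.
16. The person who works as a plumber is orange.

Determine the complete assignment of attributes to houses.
Solution:

House | Drink | Job | Color | Hobby | Pet
-----------------------------------------
  1   | smoothie | chef | white | painting | dog
  2   | tea | pilot | brown | hiking | cat
  3   | juice | writer | gray | cooking | parrot
  4   | coffee | nurse | black | gardening | rabbit
  5   | soda | plumber | orange | reading | hamster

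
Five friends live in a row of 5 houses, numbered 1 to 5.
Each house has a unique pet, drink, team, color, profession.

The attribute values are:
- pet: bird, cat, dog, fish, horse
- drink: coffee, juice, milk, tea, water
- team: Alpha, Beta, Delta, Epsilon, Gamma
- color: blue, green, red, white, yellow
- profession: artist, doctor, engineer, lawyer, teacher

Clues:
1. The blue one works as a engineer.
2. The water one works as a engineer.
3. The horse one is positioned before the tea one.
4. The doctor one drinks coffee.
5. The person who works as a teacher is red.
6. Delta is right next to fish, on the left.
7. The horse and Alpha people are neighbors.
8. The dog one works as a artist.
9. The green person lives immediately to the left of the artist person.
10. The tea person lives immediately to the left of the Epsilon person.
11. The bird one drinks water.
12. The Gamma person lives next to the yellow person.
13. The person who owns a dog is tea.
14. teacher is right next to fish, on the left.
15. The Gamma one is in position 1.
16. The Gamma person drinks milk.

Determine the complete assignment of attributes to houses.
Solution:

House | Pet | Drink | Team | Color | Profession
-----------------------------------------------
  1   | horse | milk | Gamma | green | lawyer
  2   | dog | tea | Alpha | yellow | artist
  3   | bird | water | Epsilon | blue | engineer
  4   | cat | juice | Delta | red | teacher
  5   | fish | coffee | Beta | white | doctor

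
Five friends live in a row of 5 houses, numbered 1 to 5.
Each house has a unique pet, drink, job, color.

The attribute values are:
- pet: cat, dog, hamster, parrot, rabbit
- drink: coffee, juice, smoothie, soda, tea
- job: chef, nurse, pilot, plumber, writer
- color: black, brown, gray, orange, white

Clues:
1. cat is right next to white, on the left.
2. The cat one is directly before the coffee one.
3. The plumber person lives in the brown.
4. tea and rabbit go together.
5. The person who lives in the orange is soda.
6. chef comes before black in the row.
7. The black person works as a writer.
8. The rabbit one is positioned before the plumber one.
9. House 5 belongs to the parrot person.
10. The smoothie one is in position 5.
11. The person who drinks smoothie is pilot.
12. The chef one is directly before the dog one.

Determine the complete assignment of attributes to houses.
Solution:

House | Pet | Drink | Job | Color
---------------------------------
  1   | cat | soda | chef | orange
  2   | dog | coffee | nurse | white
  3   | rabbit | tea | writer | black
  4   | hamster | juice | plumber | brown
  5   | parrot | smoothie | pilot | gray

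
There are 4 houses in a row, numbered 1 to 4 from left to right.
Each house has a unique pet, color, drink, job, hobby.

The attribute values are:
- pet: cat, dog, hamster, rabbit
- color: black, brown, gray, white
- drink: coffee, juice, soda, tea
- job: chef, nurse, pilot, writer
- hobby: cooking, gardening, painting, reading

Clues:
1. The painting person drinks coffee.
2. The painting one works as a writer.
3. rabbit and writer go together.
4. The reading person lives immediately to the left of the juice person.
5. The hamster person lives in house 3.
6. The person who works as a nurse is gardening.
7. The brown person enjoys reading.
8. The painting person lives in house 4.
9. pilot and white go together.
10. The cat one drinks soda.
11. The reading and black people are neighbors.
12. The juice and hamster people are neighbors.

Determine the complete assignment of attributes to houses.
Solution:

House | Pet | Color | Drink | Job | Hobby
-----------------------------------------
  1   | cat | brown | soda | chef | reading
  2   | dog | black | juice | nurse | gardening
  3   | hamster | white | tea | pilot | cooking
  4   | rabbit | gray | coffee | writer | painting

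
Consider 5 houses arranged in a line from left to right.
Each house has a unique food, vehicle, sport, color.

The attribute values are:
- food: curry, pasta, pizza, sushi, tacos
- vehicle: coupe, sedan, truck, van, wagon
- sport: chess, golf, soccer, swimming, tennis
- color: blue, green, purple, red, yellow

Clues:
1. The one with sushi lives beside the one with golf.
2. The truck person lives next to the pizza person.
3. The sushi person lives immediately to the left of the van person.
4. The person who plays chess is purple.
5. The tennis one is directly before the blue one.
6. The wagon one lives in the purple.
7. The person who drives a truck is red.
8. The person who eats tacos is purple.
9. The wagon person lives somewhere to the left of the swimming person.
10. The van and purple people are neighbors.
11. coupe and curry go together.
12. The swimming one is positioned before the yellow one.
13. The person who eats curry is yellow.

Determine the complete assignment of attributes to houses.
Solution:

House | Food | Vehicle | Sport | Color
--------------------------------------
  1   | sushi | truck | tennis | red
  2   | pizza | van | golf | blue
  3   | tacos | wagon | chess | purple
  4   | pasta | sedan | swimming | green
  5   | curry | coupe | soccer | yellow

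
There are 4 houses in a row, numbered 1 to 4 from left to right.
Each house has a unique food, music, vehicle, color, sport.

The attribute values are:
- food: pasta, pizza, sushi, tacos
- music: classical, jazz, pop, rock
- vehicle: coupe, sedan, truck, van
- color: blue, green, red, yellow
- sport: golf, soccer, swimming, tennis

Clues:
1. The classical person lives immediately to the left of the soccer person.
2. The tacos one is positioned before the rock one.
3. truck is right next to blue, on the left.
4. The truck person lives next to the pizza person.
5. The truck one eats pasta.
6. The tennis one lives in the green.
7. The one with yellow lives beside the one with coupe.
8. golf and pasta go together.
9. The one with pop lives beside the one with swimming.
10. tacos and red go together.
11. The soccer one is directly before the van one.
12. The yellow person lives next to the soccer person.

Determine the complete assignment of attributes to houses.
Solution:

House | Food | Music | Vehicle | Color | Sport
----------------------------------------------
  1   | pasta | classical | truck | yellow | golf
  2   | pizza | pop | coupe | blue | soccer
  3   | tacos | jazz | van | red | swimming
  4   | sushi | rock | sedan | green | tennis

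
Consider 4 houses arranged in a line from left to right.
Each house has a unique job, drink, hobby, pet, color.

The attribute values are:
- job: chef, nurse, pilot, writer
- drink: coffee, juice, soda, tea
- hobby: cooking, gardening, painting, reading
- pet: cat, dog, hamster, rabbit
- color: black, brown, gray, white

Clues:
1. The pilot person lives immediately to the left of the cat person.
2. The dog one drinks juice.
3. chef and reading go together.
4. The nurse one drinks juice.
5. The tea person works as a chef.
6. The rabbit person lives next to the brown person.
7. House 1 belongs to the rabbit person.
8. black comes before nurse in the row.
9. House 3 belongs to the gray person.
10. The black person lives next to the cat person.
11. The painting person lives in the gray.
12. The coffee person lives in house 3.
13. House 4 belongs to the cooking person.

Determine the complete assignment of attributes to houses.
Solution:

House | Job | Drink | Hobby | Pet | Color
-----------------------------------------
  1   | pilot | soda | gardening | rabbit | black
  2   | chef | tea | reading | cat | brown
  3   | writer | coffee | painting | hamster | gray
  4   | nurse | juice | cooking | dog | white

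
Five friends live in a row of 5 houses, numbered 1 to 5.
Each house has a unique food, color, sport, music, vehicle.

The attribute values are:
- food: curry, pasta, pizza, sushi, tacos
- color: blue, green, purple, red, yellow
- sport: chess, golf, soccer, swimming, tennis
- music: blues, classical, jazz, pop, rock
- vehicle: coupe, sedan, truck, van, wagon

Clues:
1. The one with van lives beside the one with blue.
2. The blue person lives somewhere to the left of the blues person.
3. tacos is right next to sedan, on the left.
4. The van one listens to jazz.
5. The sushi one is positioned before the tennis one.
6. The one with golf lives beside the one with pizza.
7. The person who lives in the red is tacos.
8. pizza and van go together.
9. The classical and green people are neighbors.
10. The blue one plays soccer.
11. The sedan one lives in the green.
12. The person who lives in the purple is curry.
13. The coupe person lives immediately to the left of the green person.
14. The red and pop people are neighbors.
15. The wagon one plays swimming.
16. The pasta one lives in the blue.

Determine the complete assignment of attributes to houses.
Solution:

House | Food | Color | Sport | Music | Vehicle
----------------------------------------------
  1   | tacos | red | chess | classical | coupe
  2   | sushi | green | golf | pop | sedan
  3   | pizza | yellow | tennis | jazz | van
  4   | pasta | blue | soccer | rock | truck
  5   | curry | purple | swimming | blues | wagon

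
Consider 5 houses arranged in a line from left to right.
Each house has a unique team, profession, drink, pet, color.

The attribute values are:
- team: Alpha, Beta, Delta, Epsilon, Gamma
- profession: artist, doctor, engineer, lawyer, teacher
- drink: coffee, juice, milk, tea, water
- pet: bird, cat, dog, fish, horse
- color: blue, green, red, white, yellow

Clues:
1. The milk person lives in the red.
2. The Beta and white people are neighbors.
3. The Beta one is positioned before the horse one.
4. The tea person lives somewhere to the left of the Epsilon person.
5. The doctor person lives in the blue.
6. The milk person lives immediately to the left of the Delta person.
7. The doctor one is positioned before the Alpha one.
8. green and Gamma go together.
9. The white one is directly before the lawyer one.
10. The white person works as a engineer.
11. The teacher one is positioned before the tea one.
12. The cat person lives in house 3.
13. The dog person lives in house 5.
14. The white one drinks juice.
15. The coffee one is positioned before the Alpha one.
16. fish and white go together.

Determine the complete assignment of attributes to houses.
Solution:

House | Team | Profession | Drink | Pet | Color
-----------------------------------------------
  1   | Beta | teacher | milk | bird | red
  2   | Delta | engineer | juice | fish | white
  3   | Gamma | lawyer | tea | cat | green
  4   | Epsilon | doctor | coffee | horse | blue
  5   | Alpha | artist | water | dog | yellow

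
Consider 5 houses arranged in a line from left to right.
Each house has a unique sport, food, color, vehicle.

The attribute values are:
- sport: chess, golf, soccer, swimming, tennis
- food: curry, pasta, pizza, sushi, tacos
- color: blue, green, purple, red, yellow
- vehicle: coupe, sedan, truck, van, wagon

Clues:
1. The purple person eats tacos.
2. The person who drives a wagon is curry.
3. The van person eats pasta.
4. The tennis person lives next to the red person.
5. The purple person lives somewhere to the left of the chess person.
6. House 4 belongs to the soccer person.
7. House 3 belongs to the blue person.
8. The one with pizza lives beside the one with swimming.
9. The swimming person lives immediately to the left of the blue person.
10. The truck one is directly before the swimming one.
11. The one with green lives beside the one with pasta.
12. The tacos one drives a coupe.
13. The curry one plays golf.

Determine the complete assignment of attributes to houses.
Solution:

House | Sport | Food | Color | Vehicle
--------------------------------------
  1   | tennis | pizza | green | truck
  2   | swimming | pasta | red | van
  3   | golf | curry | blue | wagon
  4   | soccer | tacos | purple | coupe
  5   | chess | sushi | yellow | sedan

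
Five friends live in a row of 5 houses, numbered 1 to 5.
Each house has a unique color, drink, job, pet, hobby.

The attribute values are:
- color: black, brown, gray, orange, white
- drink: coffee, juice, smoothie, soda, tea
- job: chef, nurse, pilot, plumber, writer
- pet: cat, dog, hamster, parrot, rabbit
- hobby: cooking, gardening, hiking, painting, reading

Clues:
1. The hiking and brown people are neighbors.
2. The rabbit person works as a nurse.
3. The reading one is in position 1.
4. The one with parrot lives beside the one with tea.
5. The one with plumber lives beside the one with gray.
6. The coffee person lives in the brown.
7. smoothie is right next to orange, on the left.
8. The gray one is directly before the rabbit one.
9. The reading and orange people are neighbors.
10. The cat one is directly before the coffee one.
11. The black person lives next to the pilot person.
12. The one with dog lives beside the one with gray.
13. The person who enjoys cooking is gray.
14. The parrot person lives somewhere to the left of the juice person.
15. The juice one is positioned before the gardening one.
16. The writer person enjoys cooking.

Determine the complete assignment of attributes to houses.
Solution:

House | Color | Drink | Job | Pet | Hobby
-----------------------------------------
  1   | black | smoothie | chef | parrot | reading
  2   | orange | tea | pilot | cat | hiking
  3   | brown | coffee | plumber | dog | painting
  4   | gray | juice | writer | hamster | cooking
  5   | white | soda | nurse | rabbit | gardening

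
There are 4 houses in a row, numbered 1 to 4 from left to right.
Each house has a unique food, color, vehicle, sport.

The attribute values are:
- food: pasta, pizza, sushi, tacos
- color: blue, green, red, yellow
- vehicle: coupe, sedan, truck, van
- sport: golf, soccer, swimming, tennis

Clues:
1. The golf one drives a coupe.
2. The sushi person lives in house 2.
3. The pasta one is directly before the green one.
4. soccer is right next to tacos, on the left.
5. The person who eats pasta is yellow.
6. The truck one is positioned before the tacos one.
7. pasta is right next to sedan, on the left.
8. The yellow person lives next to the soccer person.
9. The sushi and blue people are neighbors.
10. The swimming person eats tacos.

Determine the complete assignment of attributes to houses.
Solution:

House | Food | Color | Vehicle | Sport
--------------------------------------
  1   | pasta | yellow | truck | tennis
  2   | sushi | green | sedan | soccer
  3   | tacos | blue | van | swimming
  4   | pizza | red | coupe | golf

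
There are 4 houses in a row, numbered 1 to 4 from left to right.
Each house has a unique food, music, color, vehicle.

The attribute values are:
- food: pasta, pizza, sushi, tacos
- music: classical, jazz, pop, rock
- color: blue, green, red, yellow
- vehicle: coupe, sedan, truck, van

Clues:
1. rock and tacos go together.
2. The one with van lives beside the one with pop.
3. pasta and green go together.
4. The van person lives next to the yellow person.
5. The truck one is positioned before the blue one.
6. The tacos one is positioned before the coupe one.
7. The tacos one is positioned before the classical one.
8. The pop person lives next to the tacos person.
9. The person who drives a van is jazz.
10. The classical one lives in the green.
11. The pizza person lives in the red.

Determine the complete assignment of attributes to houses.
Solution:

House | Food | Music | Color | Vehicle
--------------------------------------
  1   | pizza | jazz | red | van
  2   | sushi | pop | yellow | truck
  3   | tacos | rock | blue | sedan
  4   | pasta | classical | green | coupe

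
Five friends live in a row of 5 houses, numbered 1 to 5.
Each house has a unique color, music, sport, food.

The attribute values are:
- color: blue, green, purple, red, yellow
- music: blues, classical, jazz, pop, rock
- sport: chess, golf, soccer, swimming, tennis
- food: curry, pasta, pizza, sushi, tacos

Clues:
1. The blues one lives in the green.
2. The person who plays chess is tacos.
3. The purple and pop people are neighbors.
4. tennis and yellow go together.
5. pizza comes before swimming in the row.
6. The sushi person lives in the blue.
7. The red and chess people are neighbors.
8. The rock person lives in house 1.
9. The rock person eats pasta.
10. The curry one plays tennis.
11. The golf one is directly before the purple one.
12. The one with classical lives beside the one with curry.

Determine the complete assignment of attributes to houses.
Solution:

House | Color | Music | Sport | Food
------------------------------------
  1   | red | rock | golf | pasta
  2   | purple | classical | chess | tacos
  3   | yellow | pop | tennis | curry
  4   | green | blues | soccer | pizza
  5   | blue | jazz | swimming | sushi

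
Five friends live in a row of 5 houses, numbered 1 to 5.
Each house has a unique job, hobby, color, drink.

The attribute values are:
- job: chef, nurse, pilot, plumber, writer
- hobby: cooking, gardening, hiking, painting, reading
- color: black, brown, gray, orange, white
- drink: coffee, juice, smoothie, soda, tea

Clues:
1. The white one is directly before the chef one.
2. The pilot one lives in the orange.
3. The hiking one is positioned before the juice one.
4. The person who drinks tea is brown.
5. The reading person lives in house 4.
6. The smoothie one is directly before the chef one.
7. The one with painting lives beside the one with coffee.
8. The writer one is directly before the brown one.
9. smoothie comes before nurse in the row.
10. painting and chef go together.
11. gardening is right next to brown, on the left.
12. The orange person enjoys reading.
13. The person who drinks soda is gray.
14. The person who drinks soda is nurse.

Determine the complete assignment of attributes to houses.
Solution:

House | Job | Hobby | Color | Drink
-----------------------------------
  1   | writer | gardening | white | smoothie
  2   | chef | painting | brown | tea
  3   | plumber | hiking | black | coffee
  4   | pilot | reading | orange | juice
  5   | nurse | cooking | gray | soda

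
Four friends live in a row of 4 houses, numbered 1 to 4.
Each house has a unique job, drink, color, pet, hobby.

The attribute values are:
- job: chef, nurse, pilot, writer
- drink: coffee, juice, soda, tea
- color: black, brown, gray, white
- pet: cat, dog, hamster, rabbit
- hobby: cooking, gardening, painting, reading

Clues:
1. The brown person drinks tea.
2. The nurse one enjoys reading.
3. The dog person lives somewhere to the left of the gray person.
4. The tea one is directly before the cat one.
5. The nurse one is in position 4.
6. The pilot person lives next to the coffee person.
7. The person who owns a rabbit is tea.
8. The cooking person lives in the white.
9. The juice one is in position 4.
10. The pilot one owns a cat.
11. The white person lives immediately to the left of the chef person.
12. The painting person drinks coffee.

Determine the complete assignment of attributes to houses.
Solution:

House | Job | Drink | Color | Pet | Hobby
-----------------------------------------
  1   | writer | tea | brown | rabbit | gardening
  2   | pilot | soda | white | cat | cooking
  3   | chef | coffee | black | dog | painting
  4   | nurse | juice | gray | hamster | reading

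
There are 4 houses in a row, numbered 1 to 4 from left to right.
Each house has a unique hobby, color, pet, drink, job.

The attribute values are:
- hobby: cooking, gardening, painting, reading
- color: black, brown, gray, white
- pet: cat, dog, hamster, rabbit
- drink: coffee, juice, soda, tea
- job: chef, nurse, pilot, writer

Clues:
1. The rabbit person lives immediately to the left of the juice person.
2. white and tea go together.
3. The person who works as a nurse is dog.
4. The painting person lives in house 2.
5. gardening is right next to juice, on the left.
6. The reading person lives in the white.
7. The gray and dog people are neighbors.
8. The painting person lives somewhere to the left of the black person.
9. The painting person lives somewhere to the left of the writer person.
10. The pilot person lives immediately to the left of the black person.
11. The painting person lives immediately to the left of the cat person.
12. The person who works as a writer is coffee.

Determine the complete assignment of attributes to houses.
Solution:

House | Hobby | Color | Pet | Drink | Job
-----------------------------------------
  1   | gardening | gray | rabbit | soda | chef
  2   | painting | brown | dog | juice | nurse
  3   | reading | white | cat | tea | pilot
  4   | cooking | black | hamster | coffee | writer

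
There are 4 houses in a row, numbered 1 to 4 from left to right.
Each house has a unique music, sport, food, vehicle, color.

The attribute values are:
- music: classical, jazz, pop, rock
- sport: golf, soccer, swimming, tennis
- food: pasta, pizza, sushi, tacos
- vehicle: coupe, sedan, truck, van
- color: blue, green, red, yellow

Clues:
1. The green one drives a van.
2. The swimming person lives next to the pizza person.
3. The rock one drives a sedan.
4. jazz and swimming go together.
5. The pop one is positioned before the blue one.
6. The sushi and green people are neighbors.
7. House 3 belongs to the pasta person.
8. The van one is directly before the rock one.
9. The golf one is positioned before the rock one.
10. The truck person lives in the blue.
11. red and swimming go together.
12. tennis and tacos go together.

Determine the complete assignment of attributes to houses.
Solution:

House | Music | Sport | Food | Vehicle | Color
----------------------------------------------
  1   | jazz | swimming | sushi | coupe | red
  2   | pop | golf | pizza | van | green
  3   | rock | soccer | pasta | sedan | yellow
  4   | classical | tennis | tacos | truck | blue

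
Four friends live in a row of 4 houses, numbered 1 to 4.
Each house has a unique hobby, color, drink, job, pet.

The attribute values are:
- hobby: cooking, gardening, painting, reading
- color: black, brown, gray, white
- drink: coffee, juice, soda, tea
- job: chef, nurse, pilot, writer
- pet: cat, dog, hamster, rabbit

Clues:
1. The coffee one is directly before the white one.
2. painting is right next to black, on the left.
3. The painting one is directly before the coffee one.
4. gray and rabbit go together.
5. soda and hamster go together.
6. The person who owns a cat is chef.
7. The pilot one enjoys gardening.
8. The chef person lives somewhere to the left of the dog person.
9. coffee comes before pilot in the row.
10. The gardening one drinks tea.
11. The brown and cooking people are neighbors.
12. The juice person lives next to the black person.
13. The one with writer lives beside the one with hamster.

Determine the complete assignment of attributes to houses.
Solution:

House | Hobby | Color | Drink | Job | Pet
-----------------------------------------
  1   | painting | brown | juice | chef | cat
  2   | cooking | black | coffee | writer | dog
  3   | reading | white | soda | nurse | hamster
  4   | gardening | gray | tea | pilot | rabbit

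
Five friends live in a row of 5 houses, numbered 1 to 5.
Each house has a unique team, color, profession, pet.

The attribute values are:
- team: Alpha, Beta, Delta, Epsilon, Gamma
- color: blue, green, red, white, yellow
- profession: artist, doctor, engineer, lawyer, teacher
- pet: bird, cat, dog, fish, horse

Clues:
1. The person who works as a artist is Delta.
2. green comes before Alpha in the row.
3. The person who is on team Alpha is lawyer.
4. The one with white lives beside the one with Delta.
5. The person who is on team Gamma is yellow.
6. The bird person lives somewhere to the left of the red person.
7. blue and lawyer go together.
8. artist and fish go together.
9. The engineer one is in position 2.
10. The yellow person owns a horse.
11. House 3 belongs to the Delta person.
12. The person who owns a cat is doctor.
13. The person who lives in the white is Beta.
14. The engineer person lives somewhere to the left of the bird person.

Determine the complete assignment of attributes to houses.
Solution:

House | Team | Color | Profession | Pet
---------------------------------------
  1   | Gamma | yellow | teacher | horse
  2   | Beta | white | engineer | dog
  3   | Delta | green | artist | fish
  4   | Alpha | blue | lawyer | bird
  5   | Epsilon | red | doctor | cat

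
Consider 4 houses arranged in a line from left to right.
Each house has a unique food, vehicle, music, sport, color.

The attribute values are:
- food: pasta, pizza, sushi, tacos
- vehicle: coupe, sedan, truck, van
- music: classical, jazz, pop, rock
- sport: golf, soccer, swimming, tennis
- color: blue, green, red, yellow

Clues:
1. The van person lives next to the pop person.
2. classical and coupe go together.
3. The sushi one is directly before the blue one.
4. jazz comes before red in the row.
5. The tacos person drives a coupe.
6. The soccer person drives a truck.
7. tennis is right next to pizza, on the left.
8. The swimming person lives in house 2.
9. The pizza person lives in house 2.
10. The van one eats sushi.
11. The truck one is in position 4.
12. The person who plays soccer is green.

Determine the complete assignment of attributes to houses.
Solution:

House | Food | Vehicle | Music | Sport | Color
----------------------------------------------
  1   | sushi | van | jazz | tennis | yellow
  2   | pizza | sedan | pop | swimming | blue
  3   | tacos | coupe | classical | golf | red
  4   | pasta | truck | rock | soccer | green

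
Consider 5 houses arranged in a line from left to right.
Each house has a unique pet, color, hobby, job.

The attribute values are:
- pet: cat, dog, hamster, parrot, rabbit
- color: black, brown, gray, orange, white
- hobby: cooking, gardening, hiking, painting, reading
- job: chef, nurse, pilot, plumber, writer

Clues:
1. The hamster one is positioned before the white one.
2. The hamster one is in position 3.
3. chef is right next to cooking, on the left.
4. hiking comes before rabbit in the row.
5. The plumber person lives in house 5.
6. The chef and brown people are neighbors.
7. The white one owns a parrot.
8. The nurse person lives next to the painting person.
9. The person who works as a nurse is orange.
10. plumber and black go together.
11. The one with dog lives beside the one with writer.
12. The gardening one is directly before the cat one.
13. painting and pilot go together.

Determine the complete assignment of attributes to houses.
Solution:

House | Pet | Color | Hobby | Job
---------------------------------
  1   | dog | gray | gardening | chef
  2   | cat | brown | cooking | writer
  3   | hamster | orange | hiking | nurse
  4   | parrot | white | painting | pilot
  5   | rabbit | black | reading | plumber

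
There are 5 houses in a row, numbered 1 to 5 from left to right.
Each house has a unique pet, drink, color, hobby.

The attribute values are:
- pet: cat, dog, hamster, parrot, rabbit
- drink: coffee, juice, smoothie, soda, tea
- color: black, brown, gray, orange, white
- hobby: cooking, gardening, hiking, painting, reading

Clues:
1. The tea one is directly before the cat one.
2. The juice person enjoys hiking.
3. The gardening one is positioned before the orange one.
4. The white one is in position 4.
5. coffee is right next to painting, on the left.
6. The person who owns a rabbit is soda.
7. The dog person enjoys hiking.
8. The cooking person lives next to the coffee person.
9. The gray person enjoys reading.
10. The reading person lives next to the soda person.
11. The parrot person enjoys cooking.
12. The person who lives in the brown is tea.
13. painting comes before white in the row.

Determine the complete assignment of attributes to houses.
Solution:

House | Pet | Drink | Color | Hobby
-----------------------------------
  1   | parrot | tea | brown | cooking
  2   | cat | coffee | gray | reading
  3   | rabbit | soda | black | painting
  4   | hamster | smoothie | white | gardening
  5   | dog | juice | orange | hiking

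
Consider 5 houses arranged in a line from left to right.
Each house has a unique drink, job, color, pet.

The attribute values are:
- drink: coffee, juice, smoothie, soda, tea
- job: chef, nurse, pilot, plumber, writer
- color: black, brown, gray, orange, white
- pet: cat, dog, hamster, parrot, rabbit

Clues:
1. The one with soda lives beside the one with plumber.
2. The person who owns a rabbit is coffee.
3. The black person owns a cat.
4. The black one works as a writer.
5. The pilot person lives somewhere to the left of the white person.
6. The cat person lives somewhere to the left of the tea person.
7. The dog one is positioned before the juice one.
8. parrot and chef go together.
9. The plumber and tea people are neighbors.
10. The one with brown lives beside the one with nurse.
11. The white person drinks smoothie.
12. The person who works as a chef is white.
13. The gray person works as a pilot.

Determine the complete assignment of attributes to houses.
Solution:

House | Drink | Job | Color | Pet
---------------------------------
  1   | soda | writer | black | cat
  2   | coffee | plumber | brown | rabbit
  3   | tea | nurse | orange | dog
  4   | juice | pilot | gray | hamster
  5   | smoothie | chef | white | parrot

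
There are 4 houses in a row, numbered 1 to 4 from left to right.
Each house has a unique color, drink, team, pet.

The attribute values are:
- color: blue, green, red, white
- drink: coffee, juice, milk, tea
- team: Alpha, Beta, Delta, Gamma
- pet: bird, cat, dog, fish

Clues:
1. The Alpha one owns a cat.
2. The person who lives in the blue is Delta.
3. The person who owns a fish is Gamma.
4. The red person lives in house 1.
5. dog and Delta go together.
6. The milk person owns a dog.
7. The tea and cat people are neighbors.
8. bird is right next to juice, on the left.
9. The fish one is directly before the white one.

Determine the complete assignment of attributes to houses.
Solution:

House | Color | Drink | Team | Pet
----------------------------------
  1   | red | coffee | Gamma | fish
  2   | white | tea | Beta | bird
  3   | green | juice | Alpha | cat
  4   | blue | milk | Delta | dog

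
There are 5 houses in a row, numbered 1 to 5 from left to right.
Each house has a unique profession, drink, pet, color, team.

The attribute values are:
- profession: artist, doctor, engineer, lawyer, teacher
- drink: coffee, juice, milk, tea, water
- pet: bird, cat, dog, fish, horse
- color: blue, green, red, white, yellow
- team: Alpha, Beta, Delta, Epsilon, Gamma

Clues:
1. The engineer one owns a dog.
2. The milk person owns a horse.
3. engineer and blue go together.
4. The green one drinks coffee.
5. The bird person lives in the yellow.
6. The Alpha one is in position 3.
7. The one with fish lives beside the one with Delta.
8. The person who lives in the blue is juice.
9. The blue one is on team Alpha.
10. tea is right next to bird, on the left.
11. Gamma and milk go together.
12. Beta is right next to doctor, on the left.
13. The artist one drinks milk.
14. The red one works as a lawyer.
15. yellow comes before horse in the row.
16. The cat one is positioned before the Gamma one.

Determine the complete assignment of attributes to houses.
Solution:

House | Profession | Drink | Pet | Color | Team
-----------------------------------------------
  1   | lawyer | tea | fish | red | Beta
  2   | doctor | water | bird | yellow | Delta
  3   | engineer | juice | dog | blue | Alpha
  4   | teacher | coffee | cat | green | Epsilon
  5   | artist | milk | horse | white | Gamma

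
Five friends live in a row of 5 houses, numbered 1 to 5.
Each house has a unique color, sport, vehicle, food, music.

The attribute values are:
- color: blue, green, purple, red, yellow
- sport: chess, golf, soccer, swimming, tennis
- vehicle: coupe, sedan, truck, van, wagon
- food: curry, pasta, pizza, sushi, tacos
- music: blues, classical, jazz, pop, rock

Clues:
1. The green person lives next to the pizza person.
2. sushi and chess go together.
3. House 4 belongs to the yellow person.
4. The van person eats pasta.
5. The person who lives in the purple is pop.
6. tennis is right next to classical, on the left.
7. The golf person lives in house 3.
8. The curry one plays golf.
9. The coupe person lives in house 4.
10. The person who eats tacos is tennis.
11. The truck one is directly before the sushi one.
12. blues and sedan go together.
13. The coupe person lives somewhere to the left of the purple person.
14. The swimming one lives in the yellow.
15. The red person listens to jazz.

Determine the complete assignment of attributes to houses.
Solution:

House | Color | Sport | Vehicle | Food | Music
----------------------------------------------
  1   | red | tennis | truck | tacos | jazz
  2   | blue | chess | wagon | sushi | classical
  3   | green | golf | sedan | curry | blues
  4   | yellow | swimming | coupe | pizza | rock
  5   | purple | soccer | van | pasta | pop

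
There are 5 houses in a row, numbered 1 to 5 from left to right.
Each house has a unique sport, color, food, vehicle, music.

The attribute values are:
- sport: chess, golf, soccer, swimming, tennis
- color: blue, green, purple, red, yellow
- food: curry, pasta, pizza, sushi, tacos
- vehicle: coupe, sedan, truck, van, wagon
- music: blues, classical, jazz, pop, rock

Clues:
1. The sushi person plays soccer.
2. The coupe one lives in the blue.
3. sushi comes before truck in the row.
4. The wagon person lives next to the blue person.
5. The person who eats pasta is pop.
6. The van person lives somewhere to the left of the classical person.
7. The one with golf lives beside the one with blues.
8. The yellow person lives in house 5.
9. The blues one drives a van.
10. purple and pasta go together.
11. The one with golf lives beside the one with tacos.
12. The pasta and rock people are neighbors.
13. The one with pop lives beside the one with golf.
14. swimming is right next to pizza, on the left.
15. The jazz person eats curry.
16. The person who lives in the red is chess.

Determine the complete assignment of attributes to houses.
Solution:

House | Sport | Color | Food | Vehicle | Music
----------------------------------------------
  1   | swimming | purple | pasta | wagon | pop
  2   | golf | blue | pizza | coupe | rock
  3   | chess | red | tacos | van | blues
  4   | soccer | green | sushi | sedan | classical
  5   | tennis | yellow | curry | truck | jazz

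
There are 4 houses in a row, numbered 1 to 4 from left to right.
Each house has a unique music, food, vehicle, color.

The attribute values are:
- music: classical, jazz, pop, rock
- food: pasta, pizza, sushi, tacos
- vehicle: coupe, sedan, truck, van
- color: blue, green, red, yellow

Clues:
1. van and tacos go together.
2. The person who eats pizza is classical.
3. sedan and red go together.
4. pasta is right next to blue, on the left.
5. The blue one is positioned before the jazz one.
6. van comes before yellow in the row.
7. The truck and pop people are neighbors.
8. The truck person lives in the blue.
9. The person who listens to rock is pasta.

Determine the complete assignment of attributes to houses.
Solution:

House | Music | Food | Vehicle | Color
--------------------------------------
  1   | rock | pasta | sedan | red
  2   | classical | pizza | truck | blue
  3   | pop | tacos | van | green
  4   | jazz | sushi | coupe | yellow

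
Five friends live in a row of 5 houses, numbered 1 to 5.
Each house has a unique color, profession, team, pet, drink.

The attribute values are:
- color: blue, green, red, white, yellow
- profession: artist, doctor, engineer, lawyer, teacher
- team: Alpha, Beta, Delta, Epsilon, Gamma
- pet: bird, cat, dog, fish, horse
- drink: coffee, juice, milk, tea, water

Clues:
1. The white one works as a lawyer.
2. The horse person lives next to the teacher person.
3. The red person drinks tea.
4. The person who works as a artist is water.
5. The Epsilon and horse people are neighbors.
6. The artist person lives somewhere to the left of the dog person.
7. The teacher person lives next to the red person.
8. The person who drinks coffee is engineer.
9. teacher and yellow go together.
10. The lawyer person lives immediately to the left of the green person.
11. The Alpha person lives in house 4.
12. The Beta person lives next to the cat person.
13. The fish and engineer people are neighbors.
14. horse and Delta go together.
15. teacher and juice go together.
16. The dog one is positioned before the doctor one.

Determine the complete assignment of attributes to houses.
Solution:

House | Color | Profession | Team | Pet | Drink
-----------------------------------------------
  1   | white | lawyer | Beta | fish | milk
  2   | green | engineer | Epsilon | cat | coffee
  3   | blue | artist | Delta | horse | water
  4   | yellow | teacher | Alpha | dog | juice
  5   | red | doctor | Gamma | bird | tea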